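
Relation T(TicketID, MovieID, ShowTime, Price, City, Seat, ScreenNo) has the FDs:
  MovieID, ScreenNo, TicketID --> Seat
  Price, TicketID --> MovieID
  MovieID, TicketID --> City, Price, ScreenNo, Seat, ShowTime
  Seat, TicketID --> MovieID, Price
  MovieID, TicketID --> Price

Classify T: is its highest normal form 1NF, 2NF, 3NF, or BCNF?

Candidate keys: {MovieID, TicketID}, {Price, TicketID}, {Seat, TicketID}. Prime attributes: {MovieID, Price, Seat, TicketID}.
Every FD has a superkey on the left, so the relation is in BCNF.

BCNF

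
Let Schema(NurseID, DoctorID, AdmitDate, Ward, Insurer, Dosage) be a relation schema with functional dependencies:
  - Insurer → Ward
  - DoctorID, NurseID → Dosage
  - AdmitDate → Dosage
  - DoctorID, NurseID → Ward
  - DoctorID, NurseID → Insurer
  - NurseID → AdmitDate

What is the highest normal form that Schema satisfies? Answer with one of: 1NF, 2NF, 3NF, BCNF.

Candidate key: {DoctorID, NurseID}. Prime attributes: {DoctorID, NurseID}.
For Insurer → Ward we have {Insurer}⁺ = {Insurer, Ward}; {Insurer} is not a superkey, so BCNF fails.
Insurer → Ward has non-prime {Ward} on the right and a non-superkey on the left, so 3NF fails.
The proper key subset {NurseID} of {DoctorID, NurseID} determines non-prime {AdmitDate, Dosage}, so the relation is not even in 2NF.

1NF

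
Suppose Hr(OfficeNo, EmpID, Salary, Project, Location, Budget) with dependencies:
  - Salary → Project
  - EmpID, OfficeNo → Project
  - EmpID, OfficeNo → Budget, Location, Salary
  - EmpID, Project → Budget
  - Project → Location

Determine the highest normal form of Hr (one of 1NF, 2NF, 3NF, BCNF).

Candidate key: {EmpID, OfficeNo}. Prime attributes: {EmpID, OfficeNo}.
Salary → Project breaks BCNF: {Salary}⁺ = {Location, Project, Salary}, so {Salary} is not a superkey.
Salary → Project has non-prime {Project} on the right and a non-superkey on the left, so 3NF fails.
Checking every proper subset of each key, none determines a non-prime attribute — 2NF is satisfied.

2NF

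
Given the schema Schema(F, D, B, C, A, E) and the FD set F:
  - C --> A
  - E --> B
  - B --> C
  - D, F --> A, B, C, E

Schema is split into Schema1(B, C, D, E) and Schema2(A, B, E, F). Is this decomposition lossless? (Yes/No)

Common attributes: {B, E}; their closure is {A, B, C, E}.
Neither Schema1 nor Schema2 is contained in that closure, so the decomposition is lossy.

No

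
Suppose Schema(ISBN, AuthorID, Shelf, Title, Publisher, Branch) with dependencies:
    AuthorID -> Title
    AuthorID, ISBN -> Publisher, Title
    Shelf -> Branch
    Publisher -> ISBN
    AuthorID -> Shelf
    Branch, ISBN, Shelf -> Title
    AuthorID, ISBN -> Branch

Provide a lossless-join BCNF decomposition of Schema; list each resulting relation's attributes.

Candidate keys of the original relation: {AuthorID, ISBN}, {AuthorID, Publisher}.
Within {AuthorID, Branch, ISBN, Publisher, Shelf, Title}: {AuthorID}⁺ ∩ {AuthorID, Branch, ISBN, Publisher, Shelf, Title} = {AuthorID, Branch, Shelf, Title}, not the whole set, so AuthorID -> Branch, Shelf, Title violates BCNF; decompose into {AuthorID, Branch, Shelf, Title} and {AuthorID, ISBN, Publisher}.
Within {AuthorID, Branch, Shelf, Title}: {Shelf}⁺ ∩ {AuthorID, Branch, Shelf, Title} = {Branch, Shelf}, not the whole set, so Shelf -> Branch violates BCNF; decompose into {Branch, Shelf} and {AuthorID, Shelf, Title}.
{Branch, Shelf}: every determinant is a superkey — BCNF.
{AuthorID, Shelf, Title}: every determinant is a superkey — BCNF.
Within {AuthorID, ISBN, Publisher}: {Publisher}⁺ ∩ {AuthorID, ISBN, Publisher} = {ISBN, Publisher}, not the whole set, so Publisher -> ISBN violates BCNF; decompose into {ISBN, Publisher} and {AuthorID, Publisher}.
{ISBN, Publisher}: every determinant is a superkey — BCNF.
{AuthorID, Publisher}: every determinant is a superkey — BCNF.

{AuthorID, Publisher}; {AuthorID, Shelf, Title}; {Branch, Shelf}; {ISBN, Publisher}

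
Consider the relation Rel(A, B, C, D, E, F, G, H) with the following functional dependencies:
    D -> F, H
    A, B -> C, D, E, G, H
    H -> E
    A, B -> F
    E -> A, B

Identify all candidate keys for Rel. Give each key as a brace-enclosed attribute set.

{D}⁺ = {A, B, C, D, E, F, G, H}, which is every attribute, so {D} is a candidate key.
{E}⁺ = {A, B, C, D, E, F, G, H}, which is every attribute, so {E} is a candidate key.
{H}⁺ = {A, B, C, D, E, F, G, H}, which is every attribute, so {H} is a candidate key.
{A, B}⁺ = {A, B, C, D, E, F, G, H}, which is every attribute, so {A, B} is a candidate key.
These are minimal and exhaustive — every other superkey contains one of them.

{A, B}, {D}, {E}, {H}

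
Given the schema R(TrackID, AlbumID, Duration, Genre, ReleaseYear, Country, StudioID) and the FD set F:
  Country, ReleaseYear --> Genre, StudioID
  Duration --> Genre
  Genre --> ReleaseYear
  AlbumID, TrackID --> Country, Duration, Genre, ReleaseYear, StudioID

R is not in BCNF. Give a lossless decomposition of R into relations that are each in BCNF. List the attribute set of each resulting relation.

Candidate key of the original relation: {AlbumID, TrackID}.
{AlbumID, Country, Duration, Genre, ReleaseYear, StudioID, TrackID}: {Country, ReleaseYear} determines {Country, Genre, ReleaseYear, StudioID} here but is not a superkey — split on Country, ReleaseYear --> Genre, StudioID, giving {Country, Genre, ReleaseYear, StudioID} and {AlbumID, Country, Duration, ReleaseYear, TrackID}.
{Country, Genre, ReleaseYear, StudioID}: {Genre} determines {Genre, ReleaseYear} here but is not a superkey — split on Genre --> ReleaseYear, giving {Genre, ReleaseYear} and {Country, Genre, StudioID}.
{Genre, ReleaseYear}: every determinant is a superkey — BCNF.
{Country, Genre, StudioID}: every determinant is a superkey — BCNF.
{AlbumID, Country, Duration, ReleaseYear, TrackID}: {Duration} determines {Duration, ReleaseYear} here but is not a superkey — split on Duration --> ReleaseYear, giving {Duration, ReleaseYear} and {AlbumID, Country, Duration, TrackID}.
{Duration, ReleaseYear}: every determinant is a superkey — BCNF.
{AlbumID, Country, Duration, TrackID}: every determinant is a superkey — BCNF.

{AlbumID, Country, Duration, TrackID}; {Country, Genre, StudioID}; {Duration, ReleaseYear}; {Genre, ReleaseYear}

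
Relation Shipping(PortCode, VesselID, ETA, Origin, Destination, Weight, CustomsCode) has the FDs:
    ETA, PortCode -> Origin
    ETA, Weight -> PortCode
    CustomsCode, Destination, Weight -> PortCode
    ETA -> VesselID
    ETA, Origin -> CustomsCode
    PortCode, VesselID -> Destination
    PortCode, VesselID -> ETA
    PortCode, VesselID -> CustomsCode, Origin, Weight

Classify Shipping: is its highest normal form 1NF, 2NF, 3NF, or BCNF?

Candidate keys: {CustomsCode, Destination, VesselID, Weight}, {ETA, PortCode}, {ETA, Weight}, {PortCode, VesselID}. Prime attributes: {CustomsCode, Destination, ETA, PortCode, VesselID, Weight}.
CustomsCode, Destination, Weight -> PortCode: {CustomsCode, Destination, Weight}⁺ = {CustomsCode, Destination, PortCode, Weight}, which is not all of the attributes, so the left side is not a superkey — BCNF is violated.
But every attribute on its right side ({PortCode}) is prime, and the same holds for every other non-superkey FD, so 3NF still holds.

3NF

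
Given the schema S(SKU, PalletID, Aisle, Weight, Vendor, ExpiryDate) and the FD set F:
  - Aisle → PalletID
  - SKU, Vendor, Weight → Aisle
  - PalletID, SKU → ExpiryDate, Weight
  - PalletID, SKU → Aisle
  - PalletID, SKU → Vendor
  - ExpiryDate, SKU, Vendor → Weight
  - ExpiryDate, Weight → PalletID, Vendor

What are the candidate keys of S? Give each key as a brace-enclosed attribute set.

No FD produces {SKU}, so it must be in every candidate key.
{Aisle, SKU} is a candidate key since {Aisle, SKU}⁺ = {Aisle, ExpiryDate, PalletID, SKU, Vendor, Weight} covers every attribute.
{PalletID, SKU} is a candidate key since {PalletID, SKU}⁺ = {Aisle, ExpiryDate, PalletID, SKU, Vendor, Weight} covers every attribute.
{ExpiryDate, SKU, Vendor} is a candidate key since {ExpiryDate, SKU, Vendor}⁺ = {Aisle, ExpiryDate, PalletID, SKU, Vendor, Weight} covers every attribute.
{ExpiryDate, SKU, Weight} is a candidate key since {ExpiryDate, SKU, Weight}⁺ = {Aisle, ExpiryDate, PalletID, SKU, Vendor, Weight} covers every attribute.
{SKU, Vendor, Weight} is a candidate key since {SKU, Vendor, Weight}⁺ = {Aisle, ExpiryDate, PalletID, SKU, Vendor, Weight} covers every attribute.
These are minimal and exhaustive — every other superkey contains one of them.

{Aisle, SKU}, {ExpiryDate, SKU, Vendor}, {ExpiryDate, SKU, Weight}, {PalletID, SKU}, {SKU, Vendor, Weight}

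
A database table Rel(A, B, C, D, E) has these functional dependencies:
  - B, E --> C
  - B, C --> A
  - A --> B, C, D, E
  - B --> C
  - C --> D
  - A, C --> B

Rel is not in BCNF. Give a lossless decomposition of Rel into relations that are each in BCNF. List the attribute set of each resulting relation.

Candidate keys of the original relation: {A}, {B}.
{A, B, C, D, E}: {C} determines {C, D} here but is not a superkey — split on C --> D, giving {C, D} and {A, B, C, E}.
{C, D} is in BCNF.
{A, B, C, E} is in BCNF.

{A, B, C, E}; {C, D}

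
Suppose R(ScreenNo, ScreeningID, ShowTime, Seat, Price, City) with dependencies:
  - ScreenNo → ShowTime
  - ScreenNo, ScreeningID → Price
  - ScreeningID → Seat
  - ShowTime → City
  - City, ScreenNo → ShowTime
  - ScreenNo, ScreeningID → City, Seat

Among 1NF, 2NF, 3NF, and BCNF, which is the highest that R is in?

1NF

Candidate key: {ScreenNo, ScreeningID}. Prime attributes: {ScreenNo, ScreeningID}.
ScreenNo → ShowTime: {ScreenNo}⁺ = {City, ScreenNo, ShowTime}, which is not all of the attributes, so the left side is not a superkey — BCNF is violated.
ScreenNo → ShowTime determines the non-prime attribute {ShowTime} from a non-superkey — 3NF is violated.
Since {ScreenNo} ⊂ {ScreenNo, ScreeningID} and {ScreenNo}⁺ ⊇ {City, ShowTime} with {City, ShowTime} non-prime, there is a partial dependency; 2NF fails.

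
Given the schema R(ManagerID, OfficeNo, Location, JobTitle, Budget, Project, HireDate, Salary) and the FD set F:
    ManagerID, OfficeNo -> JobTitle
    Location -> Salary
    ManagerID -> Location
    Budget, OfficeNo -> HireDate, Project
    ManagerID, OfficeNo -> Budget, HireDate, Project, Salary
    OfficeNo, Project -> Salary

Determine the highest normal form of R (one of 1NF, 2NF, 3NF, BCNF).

Candidate key: {ManagerID, OfficeNo}. Prime attributes: {ManagerID, OfficeNo}.
For Location -> Salary we have {Location}⁺ = {Location, Salary}; {Location} is not a superkey, so BCNF fails.
Location -> Salary determines the non-prime attribute {Salary} from a non-superkey — 3NF is violated.
Since {ManagerID} ⊂ {ManagerID, OfficeNo} and {ManagerID}⁺ ⊇ {Location, Salary} with {Location, Salary} non-prime, there is a partial dependency; 2NF fails.

1NF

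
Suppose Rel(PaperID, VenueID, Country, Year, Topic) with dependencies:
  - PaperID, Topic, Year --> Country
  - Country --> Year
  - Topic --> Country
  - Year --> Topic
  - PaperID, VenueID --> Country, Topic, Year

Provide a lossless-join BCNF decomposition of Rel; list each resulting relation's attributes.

{Country, PaperID}; {Country, Topic, Year}; {PaperID, Topic, VenueID}

Candidate key of the original relation: {PaperID, VenueID}.
Within {Country, PaperID, Topic, VenueID, Year}: {PaperID, Topic, Year}⁺ ∩ {Country, PaperID, Topic, VenueID, Year} = {Country, PaperID, Topic, Year}, not the whole set, so PaperID, Topic, Year --> Country violates BCNF; decompose into {Country, PaperID, Topic, Year} and {PaperID, Topic, VenueID, Year}.
Within {Country, PaperID, Topic, Year}: {Country}⁺ ∩ {Country, PaperID, Topic, Year} = {Country, Topic, Year}, not the whole set, so Country --> Topic, Year violates BCNF; decompose into {Country, Topic, Year} and {Country, PaperID}.
{Country, Topic, Year} is in BCNF.
{Country, PaperID} is in BCNF.
Within {PaperID, Topic, VenueID, Year}: {Topic}⁺ ∩ {PaperID, Topic, VenueID, Year} = {Topic, Year}, not the whole set, so Topic --> Year violates BCNF; decompose into {Topic, Year} and {PaperID, Topic, VenueID}.
{Topic, Year} is in BCNF.
{PaperID, Topic, VenueID} is in BCNF.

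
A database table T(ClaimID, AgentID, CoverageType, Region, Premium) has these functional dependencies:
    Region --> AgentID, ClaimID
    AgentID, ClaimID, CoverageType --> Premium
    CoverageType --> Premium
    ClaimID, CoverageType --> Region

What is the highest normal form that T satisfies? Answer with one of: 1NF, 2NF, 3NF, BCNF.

1NF

Candidate keys: {ClaimID, CoverageType}, {CoverageType, Region}. Prime attributes: {ClaimID, CoverageType, Region}.
Region --> AgentID, ClaimID: {Region}⁺ = {AgentID, ClaimID, Region}, which is not all of the attributes, so the left side is not a superkey — BCNF is violated.
Region --> AgentID, ClaimID has non-prime {AgentID} on the right and a non-superkey on the left, so 3NF fails.
{CoverageType} is a proper subset of the key {ClaimID, CoverageType}, and {CoverageType}⁺ contains the non-prime attribute {Premium} — a partial dependency, so 2NF is violated.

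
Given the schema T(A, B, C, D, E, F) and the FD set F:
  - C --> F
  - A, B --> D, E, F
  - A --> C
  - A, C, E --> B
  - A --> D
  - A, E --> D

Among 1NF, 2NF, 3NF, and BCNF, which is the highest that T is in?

1NF

Candidate keys: {A, B}, {A, E}. Prime attributes: {A, B, E}.
For C --> F we have {C}⁺ = {C, F}; {C} is not a superkey, so BCNF fails.
Because {F} is non-prime and the left side of C --> F is not a superkey, the relation is not in 3NF.
{A} is a proper subset of the key {A, B}, and {A}⁺ contains the non-prime attributes {C, D, F} — a partial dependency, so 2NF is violated.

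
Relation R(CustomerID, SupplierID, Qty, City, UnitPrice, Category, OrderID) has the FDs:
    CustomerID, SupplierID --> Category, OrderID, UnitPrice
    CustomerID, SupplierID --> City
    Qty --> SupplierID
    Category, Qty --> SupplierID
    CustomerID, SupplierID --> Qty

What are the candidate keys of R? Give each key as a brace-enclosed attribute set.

Attributes never on any right-hand side: {CustomerID} — every candidate key must contain it.
{CustomerID, Qty}⁺ = {Category, City, CustomerID, OrderID, Qty, SupplierID, UnitPrice} — all of the relation — so {CustomerID, Qty} is a candidate key.
{CustomerID, SupplierID}⁺ = {Category, City, CustomerID, OrderID, Qty, SupplierID, UnitPrice} — all of the relation — so {CustomerID, SupplierID} is a candidate key.
No proper subset of any of these is a key, and no other minimal superkey exists.

{CustomerID, Qty}, {CustomerID, SupplierID}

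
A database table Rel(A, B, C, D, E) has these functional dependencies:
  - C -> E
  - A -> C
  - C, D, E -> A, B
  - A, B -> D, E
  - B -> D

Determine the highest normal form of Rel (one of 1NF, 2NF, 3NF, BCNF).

Candidate keys: {A, B}, {A, D}, {B, C}, {C, D}. Prime attributes: {A, B, C, D}.
C -> E breaks BCNF: {C}⁺ = {C, E}, so {C} is not a superkey.
C -> E has non-prime {E} on the right and a non-superkey on the left, so 3NF fails.
The proper key subset {A} of {A, B} determines non-prime {E}, so the relation is not even in 2NF.

1NF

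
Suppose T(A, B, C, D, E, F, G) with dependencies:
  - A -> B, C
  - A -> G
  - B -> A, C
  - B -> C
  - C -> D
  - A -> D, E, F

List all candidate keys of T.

{A}, {B}

{A} is a candidate key since {A}⁺ = {A, B, C, D, E, F, G} covers every attribute.
{B} is a candidate key since {B}⁺ = {A, B, C, D, E, F, G} covers every attribute.
Any other superkey properly contains one of these, so there are no further candidate keys.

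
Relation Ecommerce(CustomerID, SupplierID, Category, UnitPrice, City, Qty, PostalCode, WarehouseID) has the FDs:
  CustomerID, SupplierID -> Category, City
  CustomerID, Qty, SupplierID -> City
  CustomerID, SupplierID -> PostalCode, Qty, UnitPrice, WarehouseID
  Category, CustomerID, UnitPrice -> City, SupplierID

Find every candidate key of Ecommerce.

{Category, CustomerID, UnitPrice}, {CustomerID, SupplierID}

{CustomerID} never appears on the right of any FD, so every key must include it.
Closure of {CustomerID, SupplierID} is {Category, City, CustomerID, PostalCode, Qty, SupplierID, UnitPrice, WarehouseID}, the whole schema; {CustomerID, SupplierID} is a candidate key.
Closure of {Category, CustomerID, UnitPrice} is {Category, City, CustomerID, PostalCode, Qty, SupplierID, UnitPrice, WarehouseID}, the whole schema; {Category, CustomerID, UnitPrice} is a candidate key.
No proper subset of any of these is a key, and no other minimal superkey exists.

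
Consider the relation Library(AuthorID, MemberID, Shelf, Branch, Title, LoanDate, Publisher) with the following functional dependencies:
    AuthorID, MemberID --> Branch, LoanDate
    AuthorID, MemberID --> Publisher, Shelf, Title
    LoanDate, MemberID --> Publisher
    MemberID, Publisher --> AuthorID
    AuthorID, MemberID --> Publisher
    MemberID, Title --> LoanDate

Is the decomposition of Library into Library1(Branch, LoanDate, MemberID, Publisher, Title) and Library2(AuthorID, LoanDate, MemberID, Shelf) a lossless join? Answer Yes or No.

Yes

The shared attributes are {LoanDate, MemberID} and {LoanDate, MemberID}⁺ = {AuthorID, Branch, LoanDate, MemberID, Publisher, Shelf, Title}.
This includes all of Library1, so the common attributes are a superkey of Library1 — the join is lossless.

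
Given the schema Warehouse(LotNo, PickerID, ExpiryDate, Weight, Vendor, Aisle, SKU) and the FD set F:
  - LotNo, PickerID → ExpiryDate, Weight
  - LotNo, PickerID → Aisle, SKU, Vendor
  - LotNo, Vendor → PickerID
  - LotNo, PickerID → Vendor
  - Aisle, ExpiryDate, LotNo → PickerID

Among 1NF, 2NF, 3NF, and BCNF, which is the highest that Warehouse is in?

Candidate keys: {Aisle, ExpiryDate, LotNo}, {LotNo, PickerID}, {LotNo, Vendor}. Prime attributes: {Aisle, ExpiryDate, LotNo, PickerID, Vendor}.
Every FD has a superkey on the left, so the relation is in BCNF.

BCNF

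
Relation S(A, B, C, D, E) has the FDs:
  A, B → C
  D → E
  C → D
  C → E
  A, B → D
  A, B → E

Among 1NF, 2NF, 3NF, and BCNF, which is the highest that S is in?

Candidate key: {A, B}. Prime attributes: {A, B}.
D → E breaks BCNF: {D}⁺ = {D, E}, so {D} is not a superkey.
D → E determines the non-prime attribute {E} from a non-superkey — 3NF is violated.
No non-prime attribute depends on a proper subset of any candidate key, so 2NF holds.

2NF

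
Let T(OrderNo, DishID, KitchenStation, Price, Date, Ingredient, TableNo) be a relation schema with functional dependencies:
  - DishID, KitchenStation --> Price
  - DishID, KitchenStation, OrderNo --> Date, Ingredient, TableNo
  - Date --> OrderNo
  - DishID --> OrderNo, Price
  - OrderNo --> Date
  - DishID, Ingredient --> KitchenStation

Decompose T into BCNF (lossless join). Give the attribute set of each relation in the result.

{Date, DishID, Price}; {Date, OrderNo}; {DishID, Ingredient, KitchenStation, TableNo}

Candidate keys of the original relation: {DishID, Ingredient}, {DishID, KitchenStation}.
In {Date, DishID, Ingredient, KitchenStation, OrderNo, Price, TableNo}, {Date} is not a superkey ({Date}⁺ restricted to this set is {Date, OrderNo}), so split on Date --> OrderNo into {Date, OrderNo} and {Date, DishID, Ingredient, KitchenStation, Price, TableNo}.
{Date, OrderNo} is in BCNF.
In {Date, DishID, Ingredient, KitchenStation, Price, TableNo}, {DishID} is not a superkey ({DishID}⁺ restricted to this set is {Date, DishID, Price}), so split on DishID --> Date, Price into {Date, DishID, Price} and {DishID, Ingredient, KitchenStation, TableNo}.
{Date, DishID, Price} is in BCNF.
{DishID, Ingredient, KitchenStation, TableNo} is in BCNF.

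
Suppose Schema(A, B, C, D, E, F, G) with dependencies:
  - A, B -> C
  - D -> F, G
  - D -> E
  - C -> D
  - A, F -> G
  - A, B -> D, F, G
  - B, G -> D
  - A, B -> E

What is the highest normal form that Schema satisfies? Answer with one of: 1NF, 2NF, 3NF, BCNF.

Candidate key: {A, B}. Prime attributes: {A, B}.
For D -> F, G we have {D}⁺ = {D, E, F, G}; {D} is not a superkey, so BCNF fails.
D -> F, G has non-prime {F, G} on the right and a non-superkey on the left, so 3NF fails.
No proper subset of a key has a non-prime attribute in its closure, so there is no partial dependency; 2NF holds.

2NF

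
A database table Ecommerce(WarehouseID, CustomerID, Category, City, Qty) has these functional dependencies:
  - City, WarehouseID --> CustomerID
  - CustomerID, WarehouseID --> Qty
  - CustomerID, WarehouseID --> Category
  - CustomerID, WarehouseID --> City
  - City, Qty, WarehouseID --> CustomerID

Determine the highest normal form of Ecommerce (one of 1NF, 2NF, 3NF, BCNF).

BCNF

Candidate keys: {City, WarehouseID}, {CustomerID, WarehouseID}. Prime attributes: {City, CustomerID, WarehouseID}.
Every FD has a superkey on the left, so the relation is in BCNF.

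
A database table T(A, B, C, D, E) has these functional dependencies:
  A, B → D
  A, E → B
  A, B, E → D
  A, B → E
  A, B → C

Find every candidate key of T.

{A, B}, {A, E}

{A} never appears on the right of any FD, so every key must include it.
Closure of {A, B} is {A, B, C, D, E}, the whole schema; {A, B} is a candidate key.
Closure of {A, E} is {A, B, C, D, E}, the whole schema; {A, E} is a candidate key.
These are minimal and exhaustive — every other superkey contains one of them.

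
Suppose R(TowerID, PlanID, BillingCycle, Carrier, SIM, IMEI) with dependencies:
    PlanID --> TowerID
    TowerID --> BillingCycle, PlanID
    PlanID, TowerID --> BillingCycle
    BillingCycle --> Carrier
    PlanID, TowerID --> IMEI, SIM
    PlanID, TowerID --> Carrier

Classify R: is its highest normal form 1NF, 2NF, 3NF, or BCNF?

2NF

Candidate keys: {PlanID}, {TowerID}. Prime attributes: {PlanID, TowerID}.
BillingCycle --> Carrier breaks BCNF: {BillingCycle}⁺ = {BillingCycle, Carrier}, so {BillingCycle} is not a superkey.
BillingCycle --> Carrier determines the non-prime attribute {Carrier} from a non-superkey — 3NF is violated.
All keys have size 1, which rules out partial dependencies — 2NF is satisfied.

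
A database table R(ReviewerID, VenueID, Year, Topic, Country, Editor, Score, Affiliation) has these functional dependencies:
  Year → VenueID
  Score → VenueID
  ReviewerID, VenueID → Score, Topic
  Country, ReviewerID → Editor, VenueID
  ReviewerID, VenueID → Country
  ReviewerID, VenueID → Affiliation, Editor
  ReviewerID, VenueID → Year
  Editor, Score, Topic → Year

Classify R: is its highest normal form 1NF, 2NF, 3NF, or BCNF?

Candidate keys: {Country, ReviewerID}, {ReviewerID, Score}, {ReviewerID, VenueID}, {ReviewerID, Year}. Prime attributes: {Country, ReviewerID, Score, VenueID, Year}.
Year → VenueID breaks BCNF: {Year}⁺ = {VenueID, Year}, so {Year} is not a superkey.
Since {VenueID} ⊆ prime attributes and every other non-superkey FD also has a prime right side, the schema is in 3NF.

3NF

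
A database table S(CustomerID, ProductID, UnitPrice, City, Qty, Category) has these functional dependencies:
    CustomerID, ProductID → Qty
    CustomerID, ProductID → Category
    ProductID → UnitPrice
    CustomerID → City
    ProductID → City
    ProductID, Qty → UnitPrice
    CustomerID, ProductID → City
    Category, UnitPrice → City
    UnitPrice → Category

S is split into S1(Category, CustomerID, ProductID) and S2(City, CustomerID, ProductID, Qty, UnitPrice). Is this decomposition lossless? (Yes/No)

S1 ∩ S2 = {CustomerID, ProductID}; its closure under F is {Category, City, CustomerID, ProductID, Qty, UnitPrice}.
S1 is contained in that closure, so S1 ∩ S2 → S1 holds and the join is lossless.

Yes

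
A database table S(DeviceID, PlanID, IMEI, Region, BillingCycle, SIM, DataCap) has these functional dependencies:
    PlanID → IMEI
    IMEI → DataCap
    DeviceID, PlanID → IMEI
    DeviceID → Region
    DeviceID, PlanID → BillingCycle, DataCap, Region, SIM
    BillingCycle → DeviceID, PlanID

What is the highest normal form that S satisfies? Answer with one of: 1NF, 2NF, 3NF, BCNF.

Candidate keys: {BillingCycle}, {DeviceID, PlanID}. Prime attributes: {BillingCycle, DeviceID, PlanID}.
For PlanID → IMEI we have {PlanID}⁺ = {DataCap, IMEI, PlanID}; {PlanID} is not a superkey, so BCNF fails.
PlanID → IMEI determines the non-prime attribute {IMEI} from a non-superkey — 3NF is violated.
{DeviceID} is a proper subset of the key {DeviceID, PlanID}, and {DeviceID}⁺ contains the non-prime attribute {Region} — a partial dependency, so 2NF is violated.

1NF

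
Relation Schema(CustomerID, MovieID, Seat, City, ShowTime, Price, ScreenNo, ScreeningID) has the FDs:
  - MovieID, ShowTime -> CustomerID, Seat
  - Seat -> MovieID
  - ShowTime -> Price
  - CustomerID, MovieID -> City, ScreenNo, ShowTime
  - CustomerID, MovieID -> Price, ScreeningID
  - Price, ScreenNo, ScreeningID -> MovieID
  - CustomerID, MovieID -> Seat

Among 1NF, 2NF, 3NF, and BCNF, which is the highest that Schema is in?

3NF

Candidate keys: {CustomerID, MovieID}, {CustomerID, Price, ScreenNo, ScreeningID}, {CustomerID, Seat}, {MovieID, ShowTime}, {ScreenNo, ScreeningID, ShowTime}, {Seat, ShowTime}. Prime attributes: {CustomerID, MovieID, Price, ScreenNo, ScreeningID, Seat, ShowTime}.
Seat -> MovieID breaks BCNF: {Seat}⁺ = {MovieID, Seat}, so {Seat} is not a superkey.
Its right-hand attributes {MovieID} are all prime, as are those of every other non-superkey FD — the relation is in 3NF.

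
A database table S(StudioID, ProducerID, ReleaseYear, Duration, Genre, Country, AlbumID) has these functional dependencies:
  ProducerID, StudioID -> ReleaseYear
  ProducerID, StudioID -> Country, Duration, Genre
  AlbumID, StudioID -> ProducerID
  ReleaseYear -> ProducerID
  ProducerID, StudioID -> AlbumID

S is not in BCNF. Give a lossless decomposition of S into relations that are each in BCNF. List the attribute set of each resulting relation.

Candidate keys of the original relation: {AlbumID, StudioID}, {ProducerID, StudioID}, {ReleaseYear, StudioID}.
{AlbumID, Country, Duration, Genre, ProducerID, ReleaseYear, StudioID}: {ReleaseYear} determines {ProducerID, ReleaseYear} here but is not a superkey — split on ReleaseYear -> ProducerID, giving {ProducerID, ReleaseYear} and {AlbumID, Country, Duration, Genre, ReleaseYear, StudioID}.
{ProducerID, ReleaseYear} is in BCNF.
{AlbumID, Country, Duration, Genre, ReleaseYear, StudioID} is in BCNF.

{AlbumID, Country, Duration, Genre, ReleaseYear, StudioID}; {ProducerID, ReleaseYear}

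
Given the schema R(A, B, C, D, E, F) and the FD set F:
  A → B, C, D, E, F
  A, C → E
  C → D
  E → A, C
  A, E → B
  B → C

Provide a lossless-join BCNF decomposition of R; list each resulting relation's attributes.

{A, B, E, F}; {B, C}; {C, D}

Candidate keys of the original relation: {A}, {E}.
{A, B, C, D, E, F}: {C} determines {C, D} here but is not a superkey — split on C → D, giving {C, D} and {A, B, C, E, F}.
{C, D} is in BCNF.
{A, B, C, E, F}: {B} determines {B, C} here but is not a superkey — split on B → C, giving {B, C} and {A, B, E, F}.
{B, C} is in BCNF.
{A, B, E, F} is in BCNF.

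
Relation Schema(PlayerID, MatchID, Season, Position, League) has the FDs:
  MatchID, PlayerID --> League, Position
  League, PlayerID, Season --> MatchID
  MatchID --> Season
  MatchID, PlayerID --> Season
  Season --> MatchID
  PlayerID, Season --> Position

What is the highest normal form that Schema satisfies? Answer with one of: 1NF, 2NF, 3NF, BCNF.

Candidate keys: {MatchID, PlayerID}, {PlayerID, Season}. Prime attributes: {MatchID, PlayerID, Season}.
For MatchID --> Season we have {MatchID}⁺ = {MatchID, Season}; {MatchID} is not a superkey, so BCNF fails.
Its right-hand attributes {Season} are all prime, as are those of every other non-superkey FD — the relation is in 3NF.

3NF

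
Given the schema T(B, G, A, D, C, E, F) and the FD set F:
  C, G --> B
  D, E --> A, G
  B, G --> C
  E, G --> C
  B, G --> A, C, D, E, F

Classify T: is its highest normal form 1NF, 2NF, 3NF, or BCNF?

Candidate keys: {B, G}, {C, G}, {D, E}, {E, G}. Prime attributes: {B, C, D, E, G}.
Each dependency's left side is a superkey — BCNF holds.

BCNF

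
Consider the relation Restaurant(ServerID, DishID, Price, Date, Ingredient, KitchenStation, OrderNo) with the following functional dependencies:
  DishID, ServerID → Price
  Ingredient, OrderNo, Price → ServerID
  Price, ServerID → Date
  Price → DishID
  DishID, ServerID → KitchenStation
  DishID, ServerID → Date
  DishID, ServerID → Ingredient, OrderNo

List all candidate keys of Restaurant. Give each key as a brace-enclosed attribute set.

{DishID, ServerID}, {Ingredient, OrderNo, Price}, {Price, ServerID}

Closure of {DishID, ServerID} is {Date, DishID, Ingredient, KitchenStation, OrderNo, Price, ServerID}, the whole schema; {DishID, ServerID} is a candidate key.
Closure of {Price, ServerID} is {Date, DishID, Ingredient, KitchenStation, OrderNo, Price, ServerID}, the whole schema; {Price, ServerID} is a candidate key.
Closure of {Ingredient, OrderNo, Price} is {Date, DishID, Ingredient, KitchenStation, OrderNo, Price, ServerID}, the whole schema; {Ingredient, OrderNo, Price} is a candidate key.
These are minimal and exhaustive — every other superkey contains one of them.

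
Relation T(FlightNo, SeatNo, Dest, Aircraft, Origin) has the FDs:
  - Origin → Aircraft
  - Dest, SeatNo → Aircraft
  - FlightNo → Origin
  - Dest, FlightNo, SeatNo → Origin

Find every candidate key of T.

{Dest, FlightNo, SeatNo}

Attributes never on any right-hand side: {Dest, FlightNo, SeatNo} — every candidate key must contain all of them.
{Dest, FlightNo, SeatNo}⁺ = {Aircraft, Dest, FlightNo, Origin, SeatNo}, which is every attribute, so {Dest, FlightNo, SeatNo} is a candidate key.
Every other attribute set either contains this one or has a smaller closure.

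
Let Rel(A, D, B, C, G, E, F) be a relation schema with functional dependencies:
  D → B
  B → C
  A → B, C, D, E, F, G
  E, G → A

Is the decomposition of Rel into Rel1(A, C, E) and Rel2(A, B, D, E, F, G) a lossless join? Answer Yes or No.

Common attributes: {A, E}; their closure is {A, B, C, D, E, F, G}.
Since Rel1 ⊆ {A, B, C, D, E, F, G}, the intersection is a superkey of Rel1; the decomposition is lossless.

Yes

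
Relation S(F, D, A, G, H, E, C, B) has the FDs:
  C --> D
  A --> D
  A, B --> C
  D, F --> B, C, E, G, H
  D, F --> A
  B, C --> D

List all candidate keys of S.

{A, F}, {C, F}, {D, F}

No FD produces {F}, so it must be in every candidate key.
Closure of {A, F} is {A, B, C, D, E, F, G, H}, the whole schema; {A, F} is a candidate key.
Closure of {C, F} is {A, B, C, D, E, F, G, H}, the whole schema; {C, F} is a candidate key.
Closure of {D, F} is {A, B, C, D, E, F, G, H}, the whole schema; {D, F} is a candidate key.
These are minimal and exhaustive — every other superkey contains one of them.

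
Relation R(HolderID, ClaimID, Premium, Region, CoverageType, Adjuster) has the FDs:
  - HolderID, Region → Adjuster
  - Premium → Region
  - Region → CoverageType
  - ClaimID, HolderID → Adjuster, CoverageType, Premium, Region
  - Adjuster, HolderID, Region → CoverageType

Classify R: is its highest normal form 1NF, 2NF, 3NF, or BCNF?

2NF

Candidate key: {ClaimID, HolderID}. Prime attributes: {ClaimID, HolderID}.
HolderID, Region → Adjuster breaks BCNF: {HolderID, Region}⁺ = {Adjuster, CoverageType, HolderID, Region}, so {HolderID, Region} is not a superkey.
Because {Adjuster} is non-prime and the left side of HolderID, Region → Adjuster is not a superkey, the relation is not in 3NF.
Checking every proper subset of each key, none determines a non-prime attribute — 2NF is satisfied.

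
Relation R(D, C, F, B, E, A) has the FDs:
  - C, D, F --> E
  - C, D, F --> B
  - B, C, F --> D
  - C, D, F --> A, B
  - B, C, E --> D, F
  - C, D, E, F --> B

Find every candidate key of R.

Attributes never on any right-hand side: {C} — every candidate key must contain it.
Closure of {B, C, E} is {A, B, C, D, E, F}, the whole schema; {B, C, E} is a candidate key.
Closure of {B, C, F} is {A, B, C, D, E, F}, the whole schema; {B, C, F} is a candidate key.
Closure of {C, D, F} is {A, B, C, D, E, F}, the whole schema; {C, D, F} is a candidate key.
No proper subset of any of these is a key, and no other minimal superkey exists.

{B, C, E}, {B, C, F}, {C, D, F}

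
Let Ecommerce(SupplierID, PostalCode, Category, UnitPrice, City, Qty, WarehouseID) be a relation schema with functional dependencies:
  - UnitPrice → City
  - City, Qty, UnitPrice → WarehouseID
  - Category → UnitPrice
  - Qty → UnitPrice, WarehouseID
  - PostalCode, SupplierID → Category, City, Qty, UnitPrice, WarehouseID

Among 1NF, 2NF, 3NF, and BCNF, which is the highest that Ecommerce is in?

2NF

Candidate key: {PostalCode, SupplierID}. Prime attributes: {PostalCode, SupplierID}.
For UnitPrice → City we have {UnitPrice}⁺ = {City, UnitPrice}; {UnitPrice} is not a superkey, so BCNF fails.
UnitPrice → City has non-prime {City} on the right and a non-superkey on the left, so 3NF fails.
No non-prime attribute depends on a proper subset of any candidate key, so 2NF holds.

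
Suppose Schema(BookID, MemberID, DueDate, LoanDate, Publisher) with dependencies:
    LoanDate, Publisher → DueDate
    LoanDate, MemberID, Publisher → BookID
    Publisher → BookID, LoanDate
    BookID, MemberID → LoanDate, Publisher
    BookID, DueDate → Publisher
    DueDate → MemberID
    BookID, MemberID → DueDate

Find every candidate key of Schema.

{BookID, DueDate}, {BookID, MemberID}, {Publisher}

Closure of {Publisher} is {BookID, DueDate, LoanDate, MemberID, Publisher}, the whole schema; {Publisher} is a candidate key.
Closure of {BookID, DueDate} is {BookID, DueDate, LoanDate, MemberID, Publisher}, the whole schema; {BookID, DueDate} is a candidate key.
Closure of {BookID, MemberID} is {BookID, DueDate, LoanDate, MemberID, Publisher}, the whole schema; {BookID, MemberID} is a candidate key.
Any other superkey properly contains one of these, so there are no further candidate keys.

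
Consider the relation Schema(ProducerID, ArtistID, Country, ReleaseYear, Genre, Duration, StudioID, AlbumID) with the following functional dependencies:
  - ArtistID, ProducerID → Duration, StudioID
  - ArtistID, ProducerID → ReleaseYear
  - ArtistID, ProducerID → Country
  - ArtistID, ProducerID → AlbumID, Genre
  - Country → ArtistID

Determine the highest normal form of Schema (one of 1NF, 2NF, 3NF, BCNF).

3NF

Candidate keys: {ArtistID, ProducerID}, {Country, ProducerID}. Prime attributes: {ArtistID, Country, ProducerID}.
Country → ArtistID breaks BCNF: {Country}⁺ = {ArtistID, Country}, so {Country} is not a superkey.
But every attribute on its right side ({ArtistID}) is prime, and the same holds for every other non-superkey FD, so 3NF still holds.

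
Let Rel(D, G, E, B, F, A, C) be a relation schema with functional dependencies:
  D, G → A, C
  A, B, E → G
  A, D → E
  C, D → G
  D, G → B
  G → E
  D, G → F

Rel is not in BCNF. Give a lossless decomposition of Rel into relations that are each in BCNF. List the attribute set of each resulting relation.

{A, B, C, D, F}; {A, B, G}; {A, D, E}; {E, G}

Candidate keys of the original relation: {A, B, D}, {C, D}, {D, G}.
In {A, B, C, D, E, F, G}, {A, B, E} is not a superkey ({A, B, E}⁺ restricted to this set is {A, B, E, G}), so split on A, B, E → G into {A, B, E, G} and {A, B, C, D, E, F}.
In {A, B, E, G}, {G} is not a superkey ({G}⁺ restricted to this set is {E, G}), so split on G → E into {E, G} and {A, B, G}.
{E, G} has no BCNF violation.
{A, B, G} has no BCNF violation.
In {A, B, C, D, E, F}, {A, D} is not a superkey ({A, D}⁺ restricted to this set is {A, D, E}), so split on A, D → E into {A, D, E} and {A, B, C, D, F}.
{A, D, E} has no BCNF violation.
{A, B, C, D, F} has no BCNF violation.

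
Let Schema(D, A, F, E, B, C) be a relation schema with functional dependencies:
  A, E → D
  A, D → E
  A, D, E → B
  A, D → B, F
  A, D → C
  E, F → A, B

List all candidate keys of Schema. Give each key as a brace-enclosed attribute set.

{A, D}, {A, E}, {E, F}

{A, D}⁺ = {A, B, C, D, E, F}, which is every attribute, so {A, D} is a candidate key.
{A, E}⁺ = {A, B, C, D, E, F}, which is every attribute, so {A, E} is a candidate key.
{E, F}⁺ = {A, B, C, D, E, F}, which is every attribute, so {E, F} is a candidate key.
No proper subset of any of these is a key, and no other minimal superkey exists.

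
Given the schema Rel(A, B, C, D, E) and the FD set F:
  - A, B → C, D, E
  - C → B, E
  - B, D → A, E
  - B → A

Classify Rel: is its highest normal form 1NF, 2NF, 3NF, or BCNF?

Candidate keys: {B}, {C}. Prime attributes: {B, C}.
Each dependency's left side is a superkey — BCNF holds.

BCNF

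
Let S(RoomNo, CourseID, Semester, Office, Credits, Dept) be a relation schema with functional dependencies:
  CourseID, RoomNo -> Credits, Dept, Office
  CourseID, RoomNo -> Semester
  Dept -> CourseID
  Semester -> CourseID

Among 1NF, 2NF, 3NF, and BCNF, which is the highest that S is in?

3NF

Candidate keys: {CourseID, RoomNo}, {Dept, RoomNo}, {RoomNo, Semester}. Prime attributes: {CourseID, Dept, RoomNo, Semester}.
For Dept -> CourseID we have {Dept}⁺ = {CourseID, Dept}; {Dept} is not a superkey, so BCNF fails.
Since {CourseID} ⊆ prime attributes and every other non-superkey FD also has a prime right side, the schema is in 3NF.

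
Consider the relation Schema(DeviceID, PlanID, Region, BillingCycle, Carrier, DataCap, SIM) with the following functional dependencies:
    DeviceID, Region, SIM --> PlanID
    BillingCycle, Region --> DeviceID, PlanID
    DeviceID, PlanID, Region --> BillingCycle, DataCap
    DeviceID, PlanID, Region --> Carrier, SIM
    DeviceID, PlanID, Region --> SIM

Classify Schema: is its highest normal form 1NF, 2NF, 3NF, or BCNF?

Candidate keys: {BillingCycle, Region}, {DeviceID, PlanID, Region}, {DeviceID, Region, SIM}. Prime attributes: {BillingCycle, DeviceID, PlanID, Region, SIM}.
Each dependency's left side is a superkey — BCNF holds.

BCNF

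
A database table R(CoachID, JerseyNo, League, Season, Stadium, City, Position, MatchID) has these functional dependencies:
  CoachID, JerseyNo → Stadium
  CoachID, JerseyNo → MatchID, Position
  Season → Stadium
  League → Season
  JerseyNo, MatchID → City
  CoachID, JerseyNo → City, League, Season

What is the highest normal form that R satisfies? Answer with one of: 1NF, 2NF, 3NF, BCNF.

2NF

Candidate key: {CoachID, JerseyNo}. Prime attributes: {CoachID, JerseyNo}.
Season → Stadium: {Season}⁺ = {Season, Stadium}, which is not all of the attributes, so the left side is not a superkey — BCNF is violated.
Season → Stadium determines the non-prime attribute {Stadium} from a non-superkey — 3NF is violated.
No proper subset of a key has a non-prime attribute in its closure, so there is no partial dependency; 2NF holds.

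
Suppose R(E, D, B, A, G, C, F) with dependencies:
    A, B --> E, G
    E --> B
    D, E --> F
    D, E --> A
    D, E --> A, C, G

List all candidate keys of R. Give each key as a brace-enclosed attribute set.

{D} never appears on the right of any FD, so every key must include it.
Closure of {D, E} is {A, B, C, D, E, F, G}, the whole schema; {D, E} is a candidate key.
Closure of {A, B, D} is {A, B, C, D, E, F, G}, the whole schema; {A, B, D} is a candidate key.
Any other superkey properly contains one of these, so there are no further candidate keys.

{A, B, D}, {D, E}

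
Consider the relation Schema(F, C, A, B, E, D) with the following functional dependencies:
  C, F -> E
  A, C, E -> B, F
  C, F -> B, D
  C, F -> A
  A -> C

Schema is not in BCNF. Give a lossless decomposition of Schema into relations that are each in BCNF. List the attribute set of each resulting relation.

Candidate keys of the original relation: {A, E}, {A, F}, {C, F}.
{A, B, C, D, E, F}: {A} determines {A, C} here but is not a superkey — split on A -> C, giving {A, C} and {A, B, D, E, F}.
{A, C} has no BCNF violation.
{A, B, D, E, F} has no BCNF violation.

{A, B, D, E, F}; {A, C}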